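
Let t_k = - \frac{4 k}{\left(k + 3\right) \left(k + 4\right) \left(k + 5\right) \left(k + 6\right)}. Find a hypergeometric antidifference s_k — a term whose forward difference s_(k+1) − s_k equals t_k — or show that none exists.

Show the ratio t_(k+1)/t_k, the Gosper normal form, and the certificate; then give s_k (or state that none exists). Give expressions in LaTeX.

Ratio r(k) = (k + 1)*(k + 3)/(k*(k + 7)).
Normal form (A,B,C) = (k + 3, k + 7, k).
Solve (k + 3)·f(k+1) − (k + 6)·f(k) = k.
Bound: deg f ≤ 3.
Coefficient equations give f(k) = k*(k - 1)*(k + 13)/120.
So s_k = (B(k−1)f/C)·t_k = ((k - 1)*(k + 6)*(k + 13)/120)·t_k = k*(-k**2 - 12*k + 13)/(30*(k + 3)*(k + 4)*(k + 5)).
Δs = -4*k/(k**4 + 18*k**3 + 119*k**2 + 342*k + 360), as required.

s_k = \frac{k \left(- k^{2} - 12 k + 13\right)}{30 \left(k + 3\right) \left(k + 4\right) \left(k + 5\right)}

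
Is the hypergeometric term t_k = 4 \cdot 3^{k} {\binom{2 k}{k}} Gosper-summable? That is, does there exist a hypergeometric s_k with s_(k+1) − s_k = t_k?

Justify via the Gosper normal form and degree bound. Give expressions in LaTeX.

No — key equation has no polynomial f.

Ratio r(k) = 6*(2*k + 1)/(k + 1).
Factor: A=12*k + 6; B=k + 1; C=1.
Solve (12*k + 6)·f(k+1) − (k)·f(k) = 1.
Bound: deg f ≤ -1.
deg f ≤ -1 is impossible — no certificate.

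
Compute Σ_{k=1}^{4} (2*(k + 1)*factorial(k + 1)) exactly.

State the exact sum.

Ratio r(k) = (k + 2)**2/(k + 1).
Take A(k)=k + 2, B(k)=1, C(k)=k + 1.
f must satisfy (k + 2)·f(k+1) − (1)·f(k) = k + 1.
deg f ≤ 0 (via 1,0,1).
Coefficient equations give f(k) = 1.
So s_k = (B(k−1)f/C)·t_k = (1/(k + 1))·t_k = 2*factorial(k + 1).
Δs = 2*(k + 1)*factorial(k + 1), as required.
Evaluate s at k=5 and k=1: 1440 and 4; difference 1436.

Σ = 1436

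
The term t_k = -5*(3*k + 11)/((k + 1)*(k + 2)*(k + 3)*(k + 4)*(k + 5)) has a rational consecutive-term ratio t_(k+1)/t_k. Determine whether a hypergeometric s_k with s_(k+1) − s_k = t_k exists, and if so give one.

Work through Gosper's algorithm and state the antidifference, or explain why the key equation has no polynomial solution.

The ratio is (k + 1)*(3*k + 14)/((k + 6)*(3*k + 11)).
Take A(k)=k + 1, B(k)=k + 6, C(k)=k + 11/3.
f must satisfy (k + 1)·f(k+1) − (k + 5)·f(k) = k + 11/3.
From deg A=1, deg B=1, deg C=1: d=4.
Coefficient equations give f(k) = k*(k + 3)*(k**2 + 7*k + 14)/24.
Get s_k = R·t_k = 5*k*(-k**2 - 7*k - 14)/(8*(k**3 + 7*k**2 + 14*k + 8)) with R(k) = B(k−1)f(k)/C(k) = k*(k + 3)*(k + 5)*(k**2 + 7*k + 14)/(8*(3*k + 11)).
Verify: 5*(-3*k - 11)/(k**5 + 15*k**4 + 85*k**3 + 225*k**2 + 274*k + 120) matches t_k.

s_k = 5*k*(-k**2 - 7*k - 14)/(8*(k**3 + 7*k**2 + 14*k + 8))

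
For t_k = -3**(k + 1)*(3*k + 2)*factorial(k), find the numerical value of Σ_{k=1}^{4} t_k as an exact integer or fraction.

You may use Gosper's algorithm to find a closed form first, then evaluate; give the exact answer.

Step 1: r(k) = 3*(k + 1)*(3*k + 5)/(3*k + 2).
Normal form (A,B,C) = (3*k + 3, 1, k + 2/3).
Solve (3*k + 3)·f(k+1) − (1)·f(k) = k + 2/3.
From deg A=1, deg B=0, deg C=1: d=0.
Match coefficients ⇒ f(k) = 1/3.
So s_k = (B(k−1)f/C)·t_k = (1/(3*k + 2))·t_k = -3**(k + 1)*factorial(k).
s_(k+1) − s_k = -3**(k + 1)*(3*k + 2)*factorial(k) = t_k.
Σ_(k=1)^(4) t_k = s_(5) − s_(1) = -87480 − (-9) = -87471.

Σ = -87471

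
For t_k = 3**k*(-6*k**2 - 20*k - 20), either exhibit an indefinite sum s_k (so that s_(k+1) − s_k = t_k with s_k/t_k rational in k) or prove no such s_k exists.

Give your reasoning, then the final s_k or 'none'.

s_k = 3**k*(-3*k**2 - k - 4)

The ratio is 3*(3*k**2 + 16*k + 23)/(3*k**2 + 10*k + 10).
A = 3, B = 1, C = k**2 + 10*k/3 + 10/3.
Key eq: (3)·f(k+1) = (1)·f(k) + (k**2 + 10*k/3 + 10/3).
deg f ≤ 2 (via 0,0,2).
Solving with deg f ≤ 2: f(k) = (3*k**2 + k + 4)/6.
Then R = B(k−1)f/C = (3*k**2 + k + 4)/(2*(3*k**2 + 10*k + 10)), so s_k = R(k)·t_k = 3**k*(-3*k**2 - k - 4).
Verify: 3**k*(-6*k**2 - 20*k - 20) matches t_k.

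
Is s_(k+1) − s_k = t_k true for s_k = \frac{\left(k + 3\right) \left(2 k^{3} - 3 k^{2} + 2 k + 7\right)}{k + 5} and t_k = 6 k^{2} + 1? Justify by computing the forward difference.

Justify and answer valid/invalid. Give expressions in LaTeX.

Invalid: residual \frac{2 \left(- 4 k^{3} - 33 k^{2} + k + 2\right)}{k^{2} + 11 k + 30} ≠ 0.

s_(k+1) = (2*k**4 + 11*k**3 + 14*k**2 + 16*k + 32)/(k + 6)
s_(k+1) − s_k = (6*k**4 + 58*k**3 + 115*k**2 + 13*k + 34)/(k**2 + 11*k + 30)
(s_(k+1) − s_k) − t_k = 2*(-4*k**3 - 33*k**2 + k + 2)/(k**2 + 11*k + 30)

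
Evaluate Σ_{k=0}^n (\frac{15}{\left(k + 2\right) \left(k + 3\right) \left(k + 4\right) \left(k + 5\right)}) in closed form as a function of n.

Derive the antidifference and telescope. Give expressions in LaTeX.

S(n) = \frac{5 \left(n^{3} + 12 n^{2} + 47 n + 36\right)}{24 \left(n^{3} + 12 n^{2} + 47 n + 60\right)}

The ratio is (k + 2)/(k + 6).
Gosper form: A/B · C(k+1)/C(k) with A=k + 2, B=k + 6, C=1.
Need (k + 2)·f(k+1) − (k + 5)·f(k) = 1.
deg f ≤ 3 (via 1,1,0).
Coefficient equations give f(k) = k*(k**2 + 9*k + 26)/72.
Certificate R = B(k−1)f/C = k*(k + 5)*(k**2 + 9*k + 26)/72 gives s_k = 5*k*(k**2 + 9*k + 26)/(24*(k + 2)*(k + 3)*(k + 4)).
Δs = 15/(k**4 + 14*k**3 + 71*k**2 + 154*k + 120), as required.
Evaluate: s_(n+1) = 5*(n**3 + 12*n**2 + 47*n + 36)/(24*(n**3 + 12*n**2 + 47*n + 60)); subtract s_(0) = 0 ⇒ S(n) = 5*(n**3 + 12*n**2 + 47*n + 36)/(24*(n**3 + 12*n**2 + 47*n + 60)).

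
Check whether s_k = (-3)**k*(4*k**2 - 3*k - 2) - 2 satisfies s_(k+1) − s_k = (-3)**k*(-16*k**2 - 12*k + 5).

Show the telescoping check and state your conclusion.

s_(k+1) = (-3)**(k + 1)*(-3*k + 4*(k + 1)**2 - 5) - 2
s_(k+1) − s_k = (-3)**k*(-16*k**2 - 12*k + 5)
(s_(k+1) − s_k) − t_k = 0

Valid: the claim telescopes to t_k.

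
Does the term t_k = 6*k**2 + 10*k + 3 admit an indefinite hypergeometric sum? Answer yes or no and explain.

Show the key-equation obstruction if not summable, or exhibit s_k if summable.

Yes. s_k = k*(2*k**2 + 2*k - 1).

r(k) = (6*k**2 + 22*k + 19)/(6*k**2 + 10*k + 3) after simplifying.
A = 1, B = 1, C = k**2 + 5*k/3 + 1/2.
Set up (1)·f(k+1) − (1)·f(k) − (k**2 + 5*k/3 + 1/2) = 0.
From deg A=0, deg B=0, deg C=2: d=3.
Match coefficients ⇒ f(k) = k*(2*k**2 + 2*k - 1)/6.
Get s_k = R·t_k = k*(2*k**2 + 2*k - 1) with R(k) = B(k−1)f(k)/C(k) = k*(2*k**2 + 2*k - 1)/(6*k**2 + 10*k + 3).
Verify: 6*k**2 + 10*k + 3 matches t_k.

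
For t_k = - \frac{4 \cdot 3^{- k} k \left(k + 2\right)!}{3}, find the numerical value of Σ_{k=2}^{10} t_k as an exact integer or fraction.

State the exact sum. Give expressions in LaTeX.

Σ = -102494624/729

Ratio r(k) = (k + 1)*(k + 3)/(3*k).
Gosper form: A/B · C(k+1)/C(k) with A=k/3 + 1, B=1, C=k.
Solve (k/3 + 1)·f(k+1) − (1)·f(k) = k.
deg f ≤ 0 (via 1,0,1).
Coefficient equations give f(k) = 3.
Then R = B(k−1)f/C = 3/k, so s_k = R(k)·t_k = -4*factorial(k + 2)/3**k.
Verify: -4*k*factorial(k + 2)/(3*3**k) matches t_k.
Evaluate s at k=11 and k=2: -102502400/729 and -32/3; difference -102494624/729.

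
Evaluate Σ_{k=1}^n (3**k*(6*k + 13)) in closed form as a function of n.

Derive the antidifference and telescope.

Ratio r(k) = 3*(6*k + 19)/(6*k + 13).
A = 3, B = 1, C = k + 13/6.
Need (3)·f(k+1) − (1)·f(k) = k + 13/6.
Bound: deg f ≤ 1.
Solve for f: f(k) = (3*k + 2)/6 (degree 1 ≤ 1).
Then R = B(k−1)f/C = (3*k + 2)/(6*k + 13), so s_k = R(k)·t_k = 3**k*(3*k + 2).
Δs = 3**k*(6*k + 13), as required.
Telescope: S(n) = s_(n+1) − s_(1) = 3**(n + 1)*(3*n + 5) − (15) = 9*3**n*n + 15*3**n - 15.

S(n) = 9*3**n*n + 15*3**n - 15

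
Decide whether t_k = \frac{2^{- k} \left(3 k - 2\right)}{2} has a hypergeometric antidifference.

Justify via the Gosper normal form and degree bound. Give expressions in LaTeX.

Step 1: r(k) = (3*k + 1)/(2*(3*k - 2)).
So A=1/2 and B=1, with C=k - 2/3.
Solve (1/2)·f(k+1) − (1)·f(k) = k - 2/3.
deg f ≤ 1 (via 0,0,1).
Solve for f: f(k) = -2*(3*k + 1)/3 (degree 1 ≤ 1).
So s_k = (B(k−1)f/C)·t_k = (-2*(3*k + 1)/(3*k - 2))·t_k = (-3*k - 1)/2**k.
Check: Δs_k = (3*k - 2)/(2*2**k). ✓

Yes. s_k = 2^{- k} \left(- 3 k - 1\right).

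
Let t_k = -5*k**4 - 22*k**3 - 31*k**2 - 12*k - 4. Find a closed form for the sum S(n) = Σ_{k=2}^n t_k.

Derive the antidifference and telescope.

Ratio r(k) = (5*k**4 + 42*k**3 + 127*k**2 + 160*k + 74)/(5*k**4 + 22*k**3 + 31*k**2 + 12*k + 4).
So A=1 and B=1, with C=k**4 + 22*k**3/5 + 31*k**2/5 + 12*k/5 + 4/5.
f must satisfy (1)·f(k+1) − (1)·f(k) = k**4 + 22*k**3/5 + 31*k**2/5 + 12*k/5 + 4/5.
Bound: deg f ≤ 5.
A polynomial solution: f(k) = k*(k**4 + 3*k**3 + k**2 - 4*k + 3)/5.
So s_k = (B(k−1)f/C)·t_k = (k*(k**4 + 3*k**3 + k**2 - 4*k + 3)/(5*k**4 + 22*k**3 + 31*k**2 + 12*k + 4))·t_k = k*(-k**4 - 3*k**3 - k**2 + 4*k - 3).
s_(k+1) − s_k = -5*k**4 - 22*k**3 - 31*k**2 - 12*k - 4 = t_k.
Evaluate: s_(n+1) = -n**5 - 8*n**4 - 23*n**3 - 27*n**2 - 15*n - 4; subtract s_(2) = -78 ⇒ S(n) = -n**5 - 8*n**4 - 23*n**3 - 27*n**2 - 15*n + 74.

S(n) = -n**5 - 8*n**4 - 23*n**3 - 27*n**2 - 15*n + 74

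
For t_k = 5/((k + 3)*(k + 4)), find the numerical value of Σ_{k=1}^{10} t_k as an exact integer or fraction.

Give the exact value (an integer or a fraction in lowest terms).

Σ = 25/28

Compute t_(k+1)/t_k: get (k + 3)/(k + 5).
So A=k + 3 and B=k + 5, with C=1.
Solve (k + 3)·f(k+1) − (k + 4)·f(k) = 1.
deg f ≤ 1 (via 1,1,0).
Solving with deg f ≤ 1: f(k) = k/3.
Certificate R = B(k−1)f/C = k*(k + 4)/3 gives s_k = 5*k/(3*(k + 3)).
Check: Δs_k = 5/(k**2 + 7*k + 12). ✓
Telescoping: Σ = s_(11) − s_(1) = 55/42 − (5/12) = 25/28.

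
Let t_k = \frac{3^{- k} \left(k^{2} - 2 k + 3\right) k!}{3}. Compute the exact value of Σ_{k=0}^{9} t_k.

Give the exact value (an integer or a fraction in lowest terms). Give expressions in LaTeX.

Σ = 44881/81

t_(k+1)/t_k = (k**3 + k**2 + 2*k + 2)/(3*(k**2 - 2*k + 3)).
Factor: A=k/3 + 1/3; B=1; C=k**2 - 2*k + 3.
Set up (k/3 + 1/3)·f(k+1) − (1)·f(k) − (k**2 - 2*k + 3) = 0.
From deg A=1, deg B=0, deg C=2: d=1.
Match coefficients ⇒ f(k) = 3*(k - 1).
Get s_k = R·t_k = (k - 1)*factorial(k)/3**k with R(k) = B(k−1)f(k)/C(k) = 3*(k - 1)/(k**2 - 2*k + 3).
Check: Δs_k = (k**2 - 2*k + 3)*factorial(k)/(3*3**k). ✓
Sum = s_(10) − s_(0); s_(10) = 44800/81, s_(0) = -1 ⇒ 44881/81.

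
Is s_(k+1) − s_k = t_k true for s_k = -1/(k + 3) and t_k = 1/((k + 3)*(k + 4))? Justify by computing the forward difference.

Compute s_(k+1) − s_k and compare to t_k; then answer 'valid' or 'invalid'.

s_(k+1) = -1/(k + 4)
s_(k+1) − s_k = 1/((k + 3)*(k + 4))
(s_(k+1) − s_k) − t_k = 0

Valid — Δs_k = t_k.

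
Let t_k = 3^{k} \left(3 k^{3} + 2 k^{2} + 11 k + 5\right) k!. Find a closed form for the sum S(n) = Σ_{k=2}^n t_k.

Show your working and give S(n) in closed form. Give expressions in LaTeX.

S(n) = 3 \cdot 3^{n} n^{2} \left(n + 1\right)! + 9 \cdot 3^{n} \left(n + 1\right)! - 72

r(k) = 3*(3*k**4 + 14*k**3 + 35*k**2 + 45*k + 21)/(3*k**3 + 2*k**2 + 11*k + 5) after simplifying.
Take A(k)=3*k + 3, B(k)=1, C(k)=k**3 + 2*k**2/3 + 11*k/3 + 5/3.
Key eq: (3*k + 3)·f(k+1) = (1)·f(k) + (k**3 + 2*k**2/3 + 11*k/3 + 5/3).
Bound: deg f ≤ 2.
Match coefficients ⇒ f(k) = (k**2 - 2*k + 4)/3.
R(k) = B(k−1)·f(k)/C(k) = (k**2 - 2*k + 4)/(3*k**3 + 2*k**2 + 11*k + 5); s_k = R·t_k = 3**k*(k**2 - 2*k + 4)*factorial(k).
Check: Δs_k = 3**k*(3*k**3 + 2*k**2 + 11*k + 5)*factorial(k). ✓
Telescope: S(n) = s_(n+1) − s_(2) = 3**(n + 1)*(n**2 + 3)*factorial(n + 1) − (72) = 3*3**n*n**2*factorial(n + 1) + 9*3**n*factorial(n + 1) - 72.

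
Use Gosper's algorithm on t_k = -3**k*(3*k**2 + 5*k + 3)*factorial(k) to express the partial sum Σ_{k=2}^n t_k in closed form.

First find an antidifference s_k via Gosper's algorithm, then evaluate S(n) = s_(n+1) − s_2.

S(n) = -3*3**n*n**2*factorial(n) - 6*3**n*n*factorial(n) - 3*3**n*factorial(n) + 36

The ratio is 3*(3*k**3 + 14*k**2 + 22*k + 11)/(3*k**2 + 5*k + 3).
A = 3*k + 3, B = 1, C = k**2 + 5*k/3 + 1.
f must satisfy (3*k + 3)·f(k+1) − (1)·f(k) = k**2 + 5*k/3 + 1.
From deg A=1, deg B=0, deg C=2: d=1.
Solving with deg f ≤ 1: f(k) = k/3.
Certificate R = B(k−1)f/C = k/(3*k**2 + 5*k + 3) gives s_k = -3**k*k*factorial(k).
s_(k+1) − s_k = -3**k*(3*k**2 + 5*k + 3)*factorial(k) = t_k.
Telescope: S(n) = s_(n+1) − s_(2) = -3**(n + 1)*(n + 1)*factorial(n + 1) − (-36) = -3*3**n*n**2*factorial(n) - 6*3**n*n*factorial(n) - 3*3**n*factorial(n) + 36.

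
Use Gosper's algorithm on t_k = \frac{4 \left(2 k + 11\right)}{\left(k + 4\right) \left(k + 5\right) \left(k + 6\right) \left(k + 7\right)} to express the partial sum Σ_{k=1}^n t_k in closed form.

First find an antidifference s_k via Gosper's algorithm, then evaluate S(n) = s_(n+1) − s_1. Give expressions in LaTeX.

t_(k+1)/t_k = (k + 4)*(2*k + 13)/((k + 8)*(2*k + 11)).
So A=k + 4 and B=k + 8, with C=k + 11/2.
Set up (k + 4)·f(k+1) − (k + 7)·f(k) − (k + 11/2) = 0.
From deg A=1, deg B=1, deg C=1: d=3.
Solve for f: f(k) = k*(k + 5)*(k + 10)/48 (degree 3 ≤ 3).
Get s_k = R·t_k = k*(k + 10)/(6*(k**2 + 10*k + 24)) with R(k) = B(k−1)f(k)/C(k) = k*(k + 5)*(k + 7)*(k + 10)/(24*(2*k + 11)).
Verify: 4*(2*k + 11)/(k**4 + 22*k**3 + 179*k**2 + 638*k + 840) matches t_k.
Evaluate: s_(n+1) = (n**2 + 12*n + 11)/(6*(n**2 + 12*n + 35)); subtract s_(1) = 11/210 ⇒ S(n) = 4*n*(n + 12)/(35*(n**2 + 12*n + 35)).

S(n) = \frac{4 n \left(n + 12\right)}{35 \left(n^{2} + 12 n + 35\right)}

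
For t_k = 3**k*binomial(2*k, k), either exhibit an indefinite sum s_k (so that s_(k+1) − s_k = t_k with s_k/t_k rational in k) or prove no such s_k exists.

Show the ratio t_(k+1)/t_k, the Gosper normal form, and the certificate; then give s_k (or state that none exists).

Compute t_(k+1)/t_k: get 6*(2*k + 1)/(k + 1).
So A=12*k + 6 and B=k + 1, with C=1.
Key eq: (12*k + 6)·f(k+1) = (k)·f(k) + (1).
From deg A=1, deg B=1, deg C=0: d=-1.
Negative degree bound (-1): no f exists, t_k not Gosper-summable.

not Gosper-summable; s_k does not exist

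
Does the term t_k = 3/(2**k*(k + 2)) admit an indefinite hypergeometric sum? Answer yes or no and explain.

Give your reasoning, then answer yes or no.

Step 1: r(k) = (k + 2)/(2*(k + 3)).
A = k/2 + 1, B = k + 3, C = 1.
Set up (k/2 + 1)·f(k+1) − (k + 2)·f(k) − (1) = 0.
deg f ≤ -1 (via 1,1,0).
Bound -1 < 0, so the key equation has no polynomial solution.

No — t_k has no hypergeometric antidifference.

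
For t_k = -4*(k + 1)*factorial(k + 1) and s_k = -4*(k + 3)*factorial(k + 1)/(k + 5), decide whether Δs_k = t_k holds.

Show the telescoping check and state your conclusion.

s_(k+1) = -4*(k + 4)*factorial(k + 2)/(k + 6)
s_(k+1) − s_k = -4*(k**3 + 10*k**2 + 29*k + 22)*factorial(k + 1)/((k + 5)*(k + 6))
(s_(k+1) − s_k) − t_k = 8*(k**2 + 6*k + 4)*factorial(k + 1)/((k + 5)*(k + 6))

Invalid: residual 8*(k**2 + 6*k + 4)*factorial(k + 1)/((k + 5)*(k + 6)) ≠ 0.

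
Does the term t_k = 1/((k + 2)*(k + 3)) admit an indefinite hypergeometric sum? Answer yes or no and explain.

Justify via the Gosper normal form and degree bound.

t_(k+1)/t_k = (k + 2)/(k + 4).
Normal form (A,B,C) = (k + 2, k + 4, 1).
Solve (k + 2)·f(k+1) − (k + 3)·f(k) = 1.
Degrees (1,1,0) ⇒ d ≤ 1.
Solving with deg f ≤ 1: f(k) = k/2.
Certificate R = B(k−1)f/C = k*(k + 3)/2 gives s_k = k/(2*(k + 2)).
Verify: 1/(k**2 + 5*k + 6) matches t_k.

Yes. s_k = k/(2*(k + 2)).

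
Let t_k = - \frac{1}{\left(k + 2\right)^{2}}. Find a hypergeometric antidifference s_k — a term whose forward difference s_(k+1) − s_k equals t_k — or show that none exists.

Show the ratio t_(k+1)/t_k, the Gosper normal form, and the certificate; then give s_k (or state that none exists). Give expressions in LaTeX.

none — t_k is not Gosper-summable

Compute t_(k+1)/t_k: get (k + 2)**2/(k + 3)**2.
Take A(k)=k**2 + 4*k + 4, B(k)=k**2 + 6*k + 9, C(k)=1.
Key eq: (k**2 + 4*k + 4)·f(k+1) = (k**2 + 4*k + 4)·f(k) + (1).
Bound: deg f ≤ 0.
Write f(k) = c0. Then LHS − RHS = -1, requiring -1 = 0: contradictory. No certificate.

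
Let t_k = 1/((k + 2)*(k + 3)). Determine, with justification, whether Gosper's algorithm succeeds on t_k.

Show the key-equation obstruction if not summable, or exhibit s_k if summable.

Ratio r(k) = (k + 2)/(k + 4).
Factor: A=k + 2; B=k + 4; C=1.
Set up (k + 2)·f(k+1) − (k + 3)·f(k) − (1) = 0.
From deg A=1, deg B=1, deg C=0: d=1.
Coefficient equations give f(k) = k/2.
Certificate R = B(k−1)f/C = k*(k + 3)/2 gives s_k = k/(2*(k + 2)).
Check: Δs_k = 1/(k**2 + 5*k + 6). ✓

Yes. s_k = k/(2*(k + 2)).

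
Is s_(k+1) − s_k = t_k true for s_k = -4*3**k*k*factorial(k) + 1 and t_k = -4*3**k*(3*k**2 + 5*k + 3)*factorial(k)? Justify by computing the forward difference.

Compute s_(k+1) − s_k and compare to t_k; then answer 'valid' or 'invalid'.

s_(k+1) = -4*3**(k + 1)*(k + 1)*factorial(k + 1) + 1
s_(k+1) − s_k = -4*3**k*(3*k**2 + 5*k + 3)*factorial(k)
(s_(k+1) − s_k) − t_k = 0

valid (s_(k+1) − s_k reduces to t_k)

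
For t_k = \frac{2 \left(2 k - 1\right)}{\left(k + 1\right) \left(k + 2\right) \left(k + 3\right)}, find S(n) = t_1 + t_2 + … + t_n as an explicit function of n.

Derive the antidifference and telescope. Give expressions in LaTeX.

r(k) = (k + 1)*(2*k + 1)/((k + 4)*(2*k - 1)) after simplifying.
So A=k + 1 and B=k + 4, with C=k - 1/2.
Set up (k + 1)·f(k+1) − (k + 3)·f(k) − (k - 1/2) = 0.
Degrees (1,1,1) ⇒ d ≤ 2.
Match coefficients ⇒ f(k) = k*(k - 5)/8.
R(k) = B(k−1)·f(k)/C(k) = k*(k - 5)*(k + 3)/(4*(2*k - 1)); s_k = R·t_k = k*(k - 5)/(2*(k + 1)*(k + 2)).
Δs = 2*(2*k - 1)/(k**3 + 6*k**2 + 11*k + 6), as required.
s_(n+1) = (n**2 - 3*n - 4)/(2*(n**2 + 5*n + 6)) and s_(1) = -1/3, so S(n) = n*(5*n + 1)/(6*(n**2 + 5*n + 6)).

S(n) = \frac{n \left(5 n + 1\right)}{6 \left(n^{2} + 5 n + 6\right)}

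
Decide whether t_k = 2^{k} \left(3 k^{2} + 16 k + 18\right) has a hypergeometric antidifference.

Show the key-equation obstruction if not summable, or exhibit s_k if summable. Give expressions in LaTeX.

Yes. s_k = 2^{k} \left(3 k^{2} + 4 k + 4\right).

t_(k+1)/t_k = 2*(3*k**2 + 22*k + 37)/(3*k**2 + 16*k + 18).
Normal form (A,B,C) = (2, 1, k**2 + 16*k/3 + 6).
f must satisfy (2)·f(k+1) − (1)·f(k) = k**2 + 16*k/3 + 6.
From deg A=0, deg B=0, deg C=2: d=2.
Match coefficients ⇒ f(k) = (3*k**2 + 4*k + 4)/3.
Certificate R = B(k−1)f/C = (3*k**2 + 4*k + 4)/(3*k**2 + 16*k + 18) gives s_k = 2**k*(3*k**2 + 4*k + 4).
Verify: 2**k*(3*k**2 + 16*k + 18) matches t_k.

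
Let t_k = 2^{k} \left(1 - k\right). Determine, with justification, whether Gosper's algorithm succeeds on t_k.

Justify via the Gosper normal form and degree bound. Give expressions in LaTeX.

Yes. s_k = 2^{k} \left(3 - k\right).

t_(k+1)/t_k = 2*k/(k - 1).
Take A(k)=2, B(k)=1, C(k)=k - 1.
Need (2)·f(k+1) − (1)·f(k) = k - 1.
From deg A=0, deg B=0, deg C=1: d=1.
Match coefficients ⇒ f(k) = k - 3.
Get s_k = R·t_k = 2**k*(3 - k) with R(k) = B(k−1)f(k)/C(k) = (k - 3)/(k - 1).
Δs = 2**k*(1 - k), as required.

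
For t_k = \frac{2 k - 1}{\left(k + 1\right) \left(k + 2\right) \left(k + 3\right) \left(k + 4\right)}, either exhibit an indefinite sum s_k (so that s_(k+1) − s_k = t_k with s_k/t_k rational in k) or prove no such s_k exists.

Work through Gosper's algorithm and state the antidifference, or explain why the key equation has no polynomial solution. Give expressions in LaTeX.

Compute t_(k+1)/t_k: get (k + 1)*(2*k + 1)/((k + 5)*(2*k - 1)).
Gosper form: A/B · C(k+1)/C(k) with A=k + 1, B=k + 5, C=k - 1/2.
Key eq: (k + 1)·f(k+1) = (k + 4)·f(k) + (k - 1/2).
d = 3 from the (1,1,1) case.
Solve for f: f(k) = -k/2 (degree 1 ≤ 3).
So s_k = (B(k−1)f/C)·t_k = (-k*(k + 4)/(2*k - 1))·t_k = -k/((k + 1)*(k + 2)*(k + 3)).
Δs = (2*k - 1)/(k**4 + 10*k**3 + 35*k**2 + 50*k + 24), as required.

s_k = - \frac{k}{\left(k + 1\right) \left(k + 2\right) \left(k + 3\right)}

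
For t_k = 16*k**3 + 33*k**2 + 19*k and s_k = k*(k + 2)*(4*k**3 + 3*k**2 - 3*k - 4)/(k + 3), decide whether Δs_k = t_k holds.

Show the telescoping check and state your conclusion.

Invalid: residual k*(-12*k**3 - 78*k**2 - 121*k - 61)/(k**2 + 7*k + 12) ≠ 0.

s_(k+1) = k*(4*k**4 + 31*k**3 + 87*k**2 + 105*k + 45)/(k + 4)
s_(k+1) − s_k = k*(16*k**4 + 133*k**3 + 364*k**2 + 408*k + 167)/(k**2 + 7*k + 12)
(s_(k+1) − s_k) − t_k = k*(-12*k**3 - 78*k**2 - 121*k - 61)/(k**2 + 7*k + 12)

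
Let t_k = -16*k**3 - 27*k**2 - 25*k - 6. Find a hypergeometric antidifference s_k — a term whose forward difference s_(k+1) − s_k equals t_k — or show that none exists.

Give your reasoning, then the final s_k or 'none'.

s_k = k*(-4*k**3 - k**2 - 3*k + 2)

Compute t_(k+1)/t_k: get (16*k**3 + 75*k**2 + 127*k + 74)/(16*k**3 + 27*k**2 + 25*k + 6).
A = 1, B = 1, C = k**3 + 27*k**2/16 + 25*k/16 + 3/8.
Key eq: (1)·f(k+1) = (1)·f(k) + (k**3 + 27*k**2/16 + 25*k/16 + 3/8).
deg f ≤ 4 (via 0,0,3).
A polynomial solution: f(k) = k*(4*k**3 + k**2 + 3*k - 2)/16.
R(k) = B(k−1)·f(k)/C(k) = k*(4*k**3 + k**2 + 3*k - 2)/(16*k**3 + 27*k**2 + 25*k + 6); s_k = R·t_k = k*(-4*k**3 - k**2 - 3*k + 2).
Δs = -16*k**3 - 27*k**2 - 25*k - 6, as required.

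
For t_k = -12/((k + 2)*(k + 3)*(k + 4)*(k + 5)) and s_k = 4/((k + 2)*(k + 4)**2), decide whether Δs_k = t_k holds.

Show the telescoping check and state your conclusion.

s_(k+1) = 4/((k + 3)*(k + 5)**2)
s_(k+1) − s_k = 4/((k + 3)*(k + 5)**2) - 4/((k + 2)*(k + 4)**2)
(s_(k+1) − s_k) − t_k = 4*(4*k + 17)/(k**6 + 23*k**5 + 217*k**4 + 1073*k**3 + 2926*k**2 + 4160*k + 2400)

Invalid: residual 4*(4*k + 17)/(k**6 + 23*k**5 + 217*k**4 + 1073*k**3 + 2926*k**2 + 4160*k + 2400) ≠ 0.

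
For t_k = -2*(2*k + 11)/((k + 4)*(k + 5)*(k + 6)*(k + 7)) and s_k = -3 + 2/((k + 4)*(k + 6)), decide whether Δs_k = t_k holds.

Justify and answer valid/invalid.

s_(k+1) = -3 + 2/((k + 5)*(k + 7))
s_(k+1) − s_k = 2*(-2*k - 11)/(k**4 + 22*k**3 + 179*k**2 + 638*k + 840)
(s_(k+1) − s_k) − t_k = 0

valid (s_(k+1) − s_k reduces to t_k)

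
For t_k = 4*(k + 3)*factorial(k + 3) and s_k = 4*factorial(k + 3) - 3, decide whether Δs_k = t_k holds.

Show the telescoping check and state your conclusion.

s_(k+1) = 4*factorial(k + 4) - 3
s_(k+1) − s_k = 4*(k + 3)*factorial(k + 3)
(s_(k+1) − s_k) − t_k = 0

Valid — Δs_k = t_k.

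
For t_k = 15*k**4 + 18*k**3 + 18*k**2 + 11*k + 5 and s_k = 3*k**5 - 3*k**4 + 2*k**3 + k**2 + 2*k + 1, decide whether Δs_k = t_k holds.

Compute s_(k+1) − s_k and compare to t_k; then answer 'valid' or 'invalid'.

s_(k+1) = 3*k**5 + 12*k**4 + 20*k**3 + 19*k**2 + 13*k + 6
s_(k+1) − s_k = 15*k**4 + 18*k**3 + 18*k**2 + 11*k + 5
(s_(k+1) − s_k) − t_k = 0

Valid: the claim telescopes to t_k.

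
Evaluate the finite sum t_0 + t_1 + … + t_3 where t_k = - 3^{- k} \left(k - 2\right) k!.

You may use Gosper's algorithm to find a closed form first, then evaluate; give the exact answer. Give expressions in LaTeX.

r(k) = (k**2 - 1)/(3*(k - 2)) after simplifying.
So A=k/3 + 1/3 and B=1, with C=k - 2.
Solve (k/3 + 1/3)·f(k+1) − (1)·f(k) = k - 2.
Bound: deg f ≤ 0.
Solve for f: f(k) = 3 (degree 0 ≤ 0).
R(k) = B(k−1)·f(k)/C(k) = 3/(k - 2); s_k = R·t_k = -3**(1 - k)*factorial(k).
s_(k+1) − s_k = -(k - 2)*factorial(k)/3**k = t_k.
Evaluate s at k=4 and k=0: -8/9 and -3; difference 19/9.

Σ = 19/9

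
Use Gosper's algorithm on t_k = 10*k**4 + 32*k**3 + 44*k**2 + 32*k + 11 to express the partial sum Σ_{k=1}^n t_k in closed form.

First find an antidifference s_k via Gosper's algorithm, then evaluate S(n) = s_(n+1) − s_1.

The ratio is (10*k**4 + 72*k**3 + 200*k**2 + 256*k + 129)/(10*k**4 + 32*k**3 + 44*k**2 + 32*k + 11).
So A=1 and B=1, with C=k**4 + 16*k**3/5 + 22*k**2/5 + 16*k/5 + 11/10.
f must satisfy (1)·f(k+1) − (1)·f(k) = k**4 + 16*k**3/5 + 22*k**2/5 + 16*k/5 + 11/10.
Degrees (0,0,4) ⇒ d ≤ 5.
Solving with deg f ≤ 5: f(k) = k*(2*k**4 + 3*k**3 + 2*k**2 + 2*k + 2)/10.
Certificate R = B(k−1)f/C = k*(2*k**4 + 3*k**3 + 2*k**2 + 2*k + 2)/(10*k**4 + 32*k**3 + 44*k**2 + 32*k + 11) gives s_k = k*(2*k**4 + 3*k**3 + 2*k**2 + 2*k + 2).
Check: Δs_k = 10*k**4 + 32*k**3 + 44*k**2 + 32*k + 11. ✓
Σ_(k=1)^n t_k = s_(n+1) − s_(1) = (2*n**5 + 13*n**4 + 34*n**3 + 46*n**2 + 34*n + 11) − (11), i.e. n*(2*n**4 + 13*n**3 + 34*n**2 + 46*n + 34).

S(n) = n*(2*n**4 + 13*n**3 + 34*n**2 + 46*n + 34)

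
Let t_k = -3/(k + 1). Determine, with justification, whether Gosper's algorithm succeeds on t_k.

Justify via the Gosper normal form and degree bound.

Ratio r(k) = (k + 1)/(k + 2).
A = k + 1, B = k + 2, C = 1.
Solve (k + 1)·f(k+1) − (k + 1)·f(k) = 1.
deg f ≤ 0 (via 1,1,0).
Write f(k) = c0. Then LHS − RHS = -1, requiring -1 = 0: contradictory. No certificate.

No — t_k has no hypergeometric antidifference.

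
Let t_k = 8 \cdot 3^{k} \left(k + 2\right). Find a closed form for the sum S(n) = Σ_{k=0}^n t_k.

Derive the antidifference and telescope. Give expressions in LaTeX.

S(n) = 12 \cdot 3^{n} n + 18 \cdot 3^{n} - 2

Ratio r(k) = 3*(k + 3)/(k + 2).
So A=3 and B=1, with C=k + 2.
Need (3)·f(k+1) − (1)·f(k) = k + 2.
d = 1 from the (0,0,1) case.
A polynomial solution: f(k) = (2*k + 1)/4.
So s_k = (B(k−1)f/C)·t_k = ((2*k + 1)/(4*(k + 2)))·t_k = 3**k*(4*k + 2).
Verify: 8*3**k*(k + 2) matches t_k.
Σ_(k=0)^n t_k = s_(n+1) − s_(0) = (3**(n + 1)*(4*n + 6)) − (2), i.e. 12*3**n*n + 18*3**n - 2.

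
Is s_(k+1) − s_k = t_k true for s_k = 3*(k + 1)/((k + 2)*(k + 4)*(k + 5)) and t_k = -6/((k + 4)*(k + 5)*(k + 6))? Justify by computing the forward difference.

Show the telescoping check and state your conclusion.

s_(k+1) = 3*(k + 2)/((k + 3)*(k + 5)*(k + 6))
s_(k+1) − s_k = 3*(-2*k**2 - 7*k - 2)/(k**5 + 20*k**4 + 155*k**3 + 580*k**2 + 1044*k + 720)
(s_(k+1) − s_k) − t_k = 3*(3*k + 10)/(k**5 + 20*k**4 + 155*k**3 + 580*k**2 + 1044*k + 720)

Invalid: residual 3*(3*k + 10)/(k**5 + 20*k**4 + 155*k**3 + 580*k**2 + 1044*k + 720) ≠ 0.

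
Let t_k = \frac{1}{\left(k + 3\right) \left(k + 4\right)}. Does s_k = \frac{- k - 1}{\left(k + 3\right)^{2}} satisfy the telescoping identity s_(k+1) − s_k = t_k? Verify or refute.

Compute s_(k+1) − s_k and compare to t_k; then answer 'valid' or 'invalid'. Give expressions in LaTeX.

s_(k+1) = (-k - 2)/(k + 4)**2
s_(k+1) − s_k = (k**2 + 3*k - 2)/(k**4 + 14*k**3 + 73*k**2 + 168*k + 144)
(s_(k+1) − s_k) − t_k = 2*(-2*k - 7)/(k**4 + 14*k**3 + 73*k**2 + 168*k + 144)

Invalid: residual \frac{2 \left(- 2 k - 7\right)}{k^{4} + 14 k^{3} + 73 k^{2} + 168 k + 144} ≠ 0.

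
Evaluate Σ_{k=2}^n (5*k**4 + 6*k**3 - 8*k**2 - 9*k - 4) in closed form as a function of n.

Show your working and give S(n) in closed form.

Step 1: r(k) = (5*k**4 + 26*k**3 + 40*k**2 + 13*k - 10)/(5*k**4 + 6*k**3 - 8*k**2 - 9*k - 4).
A = 1, B = 1, C = k**4 + 6*k**3/5 - 8*k**2/5 - 9*k/5 - 4/5.
Set up (1)·f(k+1) − (1)·f(k) − (k**4 + 6*k**3/5 - 8*k**2/5 - 9*k/5 - 4/5) = 0.
Bound: deg f ≤ 5.
Match coefficients ⇒ f(k) = k*(k**4 - k**3 - 4*k**2 + k - 1)/5.
So s_k = (B(k−1)f/C)·t_k = (k*(k**4 - k**3 - 4*k**2 + k - 1)/(5*k**4 + 6*k**3 - 8*k**2 - 9*k - 4))·t_k = k*(k**4 - k**3 - 4*k**2 + k - 1).
s_(k+1) − s_k = 5*k**4 + 6*k**3 - 8*k**2 - 9*k - 4 = t_k.
Evaluate: s_(n+1) = n**5 + 4*n**4 + 2*n**3 - 7*n**2 - 10*n - 4; subtract s_(2) = -14 ⇒ S(n) = n**5 + 4*n**4 + 2*n**3 - 7*n**2 - 10*n + 10.

S(n) = n**5 + 4*n**4 + 2*n**3 - 7*n**2 - 10*n + 10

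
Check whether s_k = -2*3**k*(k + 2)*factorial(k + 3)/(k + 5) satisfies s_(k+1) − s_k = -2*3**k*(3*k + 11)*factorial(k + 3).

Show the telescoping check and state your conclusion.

s_(k+1) = -6*3**k*(k + 3)*factorial(k + 4)/(k + 6)
s_(k+1) − s_k = -2*3**k*(3*k**3 + 35*k**2 + 133*k + 168)*factorial(k + 3)/((k + 5)*(k + 6))
(s_(k+1) − s_k) − t_k = 6*3**k*(3*k**2 + 26*k + 54)*factorial(k + 3)/((k + 5)*(k + 6))

Invalid: residual 6*3**k*(3*k**2 + 26*k + 54)*factorial(k + 3)/((k + 5)*(k + 6)) ≠ 0.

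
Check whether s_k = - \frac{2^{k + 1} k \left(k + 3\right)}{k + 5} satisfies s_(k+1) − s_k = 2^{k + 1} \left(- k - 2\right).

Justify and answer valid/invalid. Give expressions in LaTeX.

Invalid: residual \frac{2^{k + 2} \left(k^{2} + 6 k + 10\right)}{k^{2} + 11 k + 30} ≠ 0.

s_(k+1) = -2**(k + 2)*(k + 1)*(k + 4)/(k + 6)
s_(k+1) − s_k = 2**(k + 1)*(-k**3 - 11*k**2 - 40*k - 40)/(k**2 + 11*k + 30)
(s_(k+1) − s_k) − t_k = 2**(k + 2)*(k**2 + 6*k + 10)/(k**2 + 11*k + 30)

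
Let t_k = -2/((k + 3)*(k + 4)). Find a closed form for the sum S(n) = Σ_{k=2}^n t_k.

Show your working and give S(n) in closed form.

S(n) = 2*(1 - n)/(5*(n + 4))

Step 1: r(k) = (k + 3)/(k + 5).
A = k + 3, B = k + 5, C = 1.
f must satisfy (k + 3)·f(k+1) − (k + 4)·f(k) = 1.
Bound: deg f ≤ 1.
Match coefficients ⇒ f(k) = k/3.
R(k) = B(k−1)·f(k)/C(k) = k*(k + 4)/3; s_k = R·t_k = -2*k/(3*k + 9).
Verify: -2/(k**2 + 7*k + 12) matches t_k.
s_(n+1) = 2*(-n - 1)/(3*(n + 4)) and s_(2) = -4/15, so S(n) = 2*(1 - n)/(5*(n + 4)).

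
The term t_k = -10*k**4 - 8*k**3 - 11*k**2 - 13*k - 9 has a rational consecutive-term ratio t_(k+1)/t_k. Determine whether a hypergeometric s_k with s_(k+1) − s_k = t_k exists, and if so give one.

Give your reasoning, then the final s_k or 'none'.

Compute t_(k+1)/t_k: get (10*k**4 + 48*k**3 + 95*k**2 + 99*k + 51)/(10*k**4 + 8*k**3 + 11*k**2 + 13*k + 9).
A = 1, B = 1, C = k**4 + 4*k**3/5 + 11*k**2/10 + 13*k/10 + 9/10.
Solve (1)·f(k+1) − (1)·f(k) = k**4 + 4*k**3/5 + 11*k**2/10 + 13*k/10 + 9/10.
deg f ≤ 5 (via 0,0,4).
A polynomial solution: f(k) = k*(2*k**4 - 3*k**3 + 3*k**2 + 3*k + 4)/10.
R(k) = B(k−1)·f(k)/C(k) = k*(2*k**4 - 3*k**3 + 3*k**2 + 3*k + 4)/(10*k**4 + 8*k**3 + 11*k**2 + 13*k + 9); s_k = R·t_k = k*(-2*k**4 + 3*k**3 - 3*k**2 - 3*k - 4).
Check: Δs_k = -10*k**4 - 8*k**3 - 11*k**2 - 13*k - 9. ✓

s_k = k*(-2*k**4 + 3*k**3 - 3*k**2 - 3*k - 4)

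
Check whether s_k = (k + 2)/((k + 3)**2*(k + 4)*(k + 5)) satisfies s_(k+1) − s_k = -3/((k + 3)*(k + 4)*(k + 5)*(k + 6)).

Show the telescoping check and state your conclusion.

s_(k+1) = (k + 3)/((k + 4)**2*(k + 5)*(k + 6))
s_(k+1) − s_k = (-(k + 2)*(k + 4)*(k + 6) + (k + 3)**3)/((k + 3)**2*(k + 4)**2*(k + 5)*(k + 6))
(s_(k+1) − s_k) − t_k = (4*k + 15)/(k**6 + 25*k**5 + 257*k**4 + 1391*k**3 + 4182*k**2 + 6624*k + 4320)

Invalid: residual (4*k + 15)/(k**6 + 25*k**5 + 257*k**4 + 1391*k**3 + 4182*k**2 + 6624*k + 4320) ≠ 0.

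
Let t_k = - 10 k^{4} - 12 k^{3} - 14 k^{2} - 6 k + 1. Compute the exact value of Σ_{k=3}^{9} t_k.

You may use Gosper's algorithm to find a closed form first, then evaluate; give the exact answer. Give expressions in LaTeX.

Σ = -181517

Compute t_(k+1)/t_k: get (10*k**4 + 52*k**3 + 110*k**2 + 110*k + 41)/(10*k**4 + 12*k**3 + 14*k**2 + 6*k - 1).
So A=1 and B=1, with C=k**4 + 6*k**3/5 + 7*k**2/5 + 3*k/5 - 1/10.
Key eq: (1)·f(k+1) = (1)·f(k) + (k**4 + 6*k**3/5 + 7*k**2/5 + 3*k/5 - 1/10).
From deg A=0, deg B=0, deg C=4: d=5.
Coefficient equations give f(k) = k*(2*k**4 - 2*k**3 + 2*k**2 - k - 2)/10.
So s_k = (B(k−1)f/C)·t_k = (k*(2*k**4 - 2*k**3 + 2*k**2 - k - 2)/(10*k**4 + 12*k**3 + 14*k**2 + 6*k - 1))·t_k = k*(-2*k**4 + 2*k**3 - 2*k**2 + k + 2).
s_(k+1) − s_k = -10*k**4 - 12*k**3 - 14*k**2 - 6*k + 1 = t_k.
Evaluate s at k=10 and k=3: -181880 and -363; difference -181517.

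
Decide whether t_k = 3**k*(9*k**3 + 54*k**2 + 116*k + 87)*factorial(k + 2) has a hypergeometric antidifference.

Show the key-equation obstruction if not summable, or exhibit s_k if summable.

Ratio r(k) = 3*(9*k**4 + 108*k**3 + 494*k**2 + 1019*k + 798)/(9*k**3 + 54*k**2 + 116*k + 87).
A = 3*k + 9, B = 1, C = k**3 + 6*k**2 + 116*k/9 + 29/3.
Key eq: (3*k + 9)·f(k+1) = (1)·f(k) + (k**3 + 6*k**2 + 116*k/9 + 29/3).
Degrees (1,0,3) ⇒ d ≤ 2.
Coefficient equations give f(k) = (3*k**2 + 4*k + 3)/9.
So s_k = (B(k−1)f/C)·t_k = ((3*k**2 + 4*k + 3)/(9*k**3 + 54*k**2 + 116*k + 87))·t_k = 3**k*(3*k**2 + 4*k + 3)*factorial(k + 2).
Verify: 3**k*(9*k**3 + 54*k**2 + 116*k + 87)*factorial(k + 2) matches t_k.

Yes. s_k = 3**k*(3*k**2 + 4*k + 3)*factorial(k + 2).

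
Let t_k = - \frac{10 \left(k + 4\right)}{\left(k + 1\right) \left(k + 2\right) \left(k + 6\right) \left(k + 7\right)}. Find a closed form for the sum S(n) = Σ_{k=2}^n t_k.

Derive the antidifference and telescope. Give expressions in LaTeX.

Ratio r(k) = (k + 1)*(k + 5)*(k + 6)/((k + 3)*(k + 4)*(k + 8)).
Normal form (A,B,C) = (k + 1, k + 8, k**4 + 16*k**3 + 95*k**2 + 248*k + 240).
f must satisfy (k + 1)·f(k+1) − (k + 7)·f(k) = k**4 + 16*k**3 + 95*k**2 + 248*k + 240.
From deg A=1, deg B=1, deg C=4: d=6.
Match coefficients ⇒ f(k) = k*(k + 2)*(k + 3)*(k + 4)*(k + 5)*(k + 7)/12.
Certificate R = B(k−1)f/C = k*(k + 2)*(k + 7)**2/(12*(k + 4)) gives s_k = 5*k*(-k - 7)/(6*(k**2 + 7*k + 6)).
s_(k+1) − s_k = 10*(-k - 4)/(k**4 + 16*k**3 + 83*k**2 + 152*k + 84) = t_k.
Telescope: S(n) = s_(n+1) − s_(2) = 5*(-n**2 - 9*n - 8)/(6*(n**2 + 9*n + 14)) − (-5/8) = 5*(-n**2 - 9*n + 10)/(24*(n**2 + 9*n + 14)).

S(n) = \frac{5 \left(- n^{2} - 9 n + 10\right)}{24 \left(n^{2} + 9 n + 14\right)}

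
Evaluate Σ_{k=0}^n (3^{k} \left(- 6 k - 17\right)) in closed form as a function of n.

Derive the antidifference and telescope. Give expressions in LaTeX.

S(n) = - 9 \cdot 3^{n} n - 21 \cdot 3^{n} + 4

t_(k+1)/t_k = 3*(6*k + 23)/(6*k + 17).
Normal form (A,B,C) = (3, 1, k + 17/6).
Solve (3)·f(k+1) − (1)·f(k) = k + 17/6.
d = 1 from the (0,0,1) case.
Solve for f: f(k) = (3*k + 4)/6 (degree 1 ≤ 1).
Then R = B(k−1)f/C = (3*k + 4)/(6*k + 17), so s_k = R(k)·t_k = 3**k*(-3*k - 4).
Δs = 3**k*(-6*k - 17), as required.
Telescope: S(n) = s_(n+1) − s_(0) = 3**(n + 1)*(-3*n - 7) − (-4) = -9*3**n*n - 21*3**n + 4.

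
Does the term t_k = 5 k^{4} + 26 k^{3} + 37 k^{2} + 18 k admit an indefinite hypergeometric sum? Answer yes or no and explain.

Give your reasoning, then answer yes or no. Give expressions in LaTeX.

Ratio r(k) = (5*k**4 + 46*k**3 + 145*k**2 + 190*k + 86)/(k*(5*k**3 + 26*k**2 + 37*k + 18)).
Take A(k)=1, B(k)=1, C(k)=k**4 + 26*k**3/5 + 37*k**2/5 + 18*k/5.
f must satisfy (1)·f(k+1) − (1)·f(k) = k**4 + 26*k**3/5 + 37*k**2/5 + 18*k/5.
Degrees (0,0,4) ⇒ d ≤ 5.
Solving with deg f ≤ 5: f(k) = k*(k - 1)*(k**3 + 5*k**2 + 6*k + 3)/5.
Certificate R = B(k−1)f/C = (k - 1)*(k**3 + 5*k**2 + 6*k + 3)/(5*k**3 + 26*k**2 + 37*k + 18) gives s_k = k*(k**4 + 4*k**3 + k**2 - 3*k - 3).
s_(k+1) − s_k = k*(5*k**3 + 26*k**2 + 37*k + 18) = t_k.

Yes. s_k = k \left(k^{4} + 4 k^{3} + k^{2} - 3 k - 3\right).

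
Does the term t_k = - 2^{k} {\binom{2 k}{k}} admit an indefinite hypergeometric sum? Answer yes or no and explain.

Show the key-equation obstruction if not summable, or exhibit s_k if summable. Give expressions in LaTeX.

No. Not Gosper-summable.

Step 1: r(k) = 4*(2*k + 1)/(k + 1).
Gosper form: A/B · C(k+1)/C(k) with A=8*k + 4, B=k + 1, C=1.
Set up (8*k + 4)·f(k+1) − (k)·f(k) − (1) = 0.
d = -1 from the (1,1,0) case.
deg f ≤ -1 is impossible — no certificate.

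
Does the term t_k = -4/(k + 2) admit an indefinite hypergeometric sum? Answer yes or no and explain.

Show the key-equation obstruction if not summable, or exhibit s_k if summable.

No — key equation has no polynomial f.

Step 1: r(k) = (k + 2)/(k + 3).
Normal form (A,B,C) = (k + 2, k + 3, 1).
Key eq: (k + 2)·f(k+1) = (k + 2)·f(k) + (1).
From deg A=1, deg B=1, deg C=0: d=0.
Put f(k) = c0: A·f(k+1) − B(k−1)·f(k) − C = -1; need -1 = 0 — inconsistent ⇒ no f, not summable.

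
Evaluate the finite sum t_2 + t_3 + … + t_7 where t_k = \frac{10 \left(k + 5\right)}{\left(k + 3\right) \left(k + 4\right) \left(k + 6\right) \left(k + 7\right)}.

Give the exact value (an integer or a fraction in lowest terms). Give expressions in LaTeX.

Step 1: r(k) = (k + 3)*(k + 6)**2/((k + 5)**2*(k + 8)).
Gosper form: A/B · C(k+1)/C(k) with A=k + 3, B=k + 8, C=k**2 + 10*k + 25.
Need (k + 3)·f(k+1) − (k + 7)·f(k) = k**2 + 10*k + 25.
From deg A=1, deg B=1, deg C=2: d=4.
Match coefficients ⇒ f(k) = k*(k + 4)*(k + 5)*(k + 9)/36.
Certificate R = B(k−1)f/C = k*(k + 4)*(k + 7)*(k + 9)/(36*(k + 5)) gives s_k = 5*k*(k + 9)/(18*(k**2 + 9*k + 18)).
Check: Δs_k = 10*(k + 5)/(k**4 + 20*k**3 + 145*k**2 + 450*k + 504). ✓
Evaluate s at k=8 and k=2: 170/693 and 11/72; difference 57/616.

Σ = 57/616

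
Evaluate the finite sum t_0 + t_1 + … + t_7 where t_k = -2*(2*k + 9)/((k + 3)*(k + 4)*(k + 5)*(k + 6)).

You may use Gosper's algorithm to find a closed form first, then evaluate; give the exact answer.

Σ = -256/2145

The ratio is (k + 3)*(2*k + 11)/((k + 7)*(2*k + 9)).
So A=k + 3 and B=k + 7, with C=k + 9/2.
Set up (k + 3)·f(k+1) − (k + 6)·f(k) − (k + 9/2) = 0.
Bound: deg f ≤ 3.
Solve for f: f(k) = k*(k + 4)*(k + 8)/30 (degree 3 ≤ 3).
Get s_k = R·t_k = 2*k*(-k - 8)/(15*(k**2 + 8*k + 15)) with R(k) = B(k−1)f(k)/C(k) = k*(k + 4)*(k + 6)*(k + 8)/(15*(2*k + 9)).
s_(k+1) − s_k = 2*(-2*k - 9)/(k**4 + 18*k**3 + 119*k**2 + 342*k + 360) = t_k.
Telescoping: Σ = s_(8) − s_(0) = -256/2145 − (0) = -256/2145.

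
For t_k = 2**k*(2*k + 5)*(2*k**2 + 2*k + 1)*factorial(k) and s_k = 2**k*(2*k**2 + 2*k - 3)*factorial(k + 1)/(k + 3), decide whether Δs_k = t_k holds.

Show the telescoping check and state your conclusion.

Invalid: residual -2**(k + 1)*(4*k**4 + 26*k**3 + 52*k**2 + 39*k + 18)*factorial(k)/((k + 3)*(k + 4)) ≠ 0.

s_(k+1) = 2**(k + 1)*(2*k**2 + 6*k + 1)*factorial(k + 2)/(k + 4)
s_(k+1) − s_k = 2**k*(4*k**4 + 30*k**3 + 76*k**2 + 77*k + 24)*factorial(k + 1)/((k + 3)*(k + 4))
(s_(k+1) − s_k) − t_k = -2**(k + 1)*(4*k**4 + 26*k**3 + 52*k**2 + 39*k + 18)*factorial(k)/((k + 3)*(k + 4))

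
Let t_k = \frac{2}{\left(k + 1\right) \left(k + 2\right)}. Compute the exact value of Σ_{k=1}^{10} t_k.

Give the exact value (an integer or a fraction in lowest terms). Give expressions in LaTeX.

Σ = 5/6

r(k) = (k + 1)/(k + 3) after simplifying.
Take A(k)=k + 1, B(k)=k + 3, C(k)=1.
Need (k + 1)·f(k+1) − (k + 2)·f(k) = 1.
Bound: deg f ≤ 1.
Solving with deg f ≤ 1: f(k) = k.
Then R = B(k−1)f/C = k*(k + 2), so s_k = R(k)·t_k = 2*k/(k + 1).
Check: Δs_k = 2/(k**2 + 3*k + 2). ✓
Sum = s_(11) − s_(1); s_(11) = 11/6, s_(1) = 1 ⇒ 5/6.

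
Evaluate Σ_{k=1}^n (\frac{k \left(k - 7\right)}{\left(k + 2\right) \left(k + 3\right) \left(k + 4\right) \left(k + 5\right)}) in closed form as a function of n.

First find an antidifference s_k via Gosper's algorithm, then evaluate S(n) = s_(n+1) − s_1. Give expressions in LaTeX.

S(n) = \frac{n \left(- n - 1\right)}{n^{3} + 12 n^{2} + 47 n + 60}

r(k) = (k - 6)*(k + 1)*(k + 2)/(k*(k - 7)*(k + 6)) after simplifying.
Take A(k)=k + 2, B(k)=k + 6, C(k)=k**2 - 7*k.
Solve (k + 2)·f(k+1) − (k + 5)·f(k) = k**2 - 7*k.
Bound: deg f ≤ 3.
Coefficient equations give f(k) = -k*(k - 1).
Then R = B(k−1)f/C = -(k - 1)*(k + 5)/(k - 7), so s_k = R(k)·t_k = -k*(k - 1)/((k + 2)*(k + 3)*(k + 4)).
Check: Δs_k = k*(k - 7)/(k**4 + 14*k**3 + 71*k**2 + 154*k + 120). ✓
s_(n+1) = n*(-n - 1)/(n**3 + 12*n**2 + 47*n + 60) and s_(1) = 0, so S(n) = n*(-n - 1)/(n**3 + 12*n**2 + 47*n + 60).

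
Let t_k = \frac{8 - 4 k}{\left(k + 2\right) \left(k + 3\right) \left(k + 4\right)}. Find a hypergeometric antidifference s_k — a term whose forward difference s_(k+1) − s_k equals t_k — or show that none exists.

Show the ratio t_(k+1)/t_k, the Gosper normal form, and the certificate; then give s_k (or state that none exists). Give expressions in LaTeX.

s_k = \frac{4 k}{\left(k + 2\right) \left(k + 3\right)}

r(k) = (k - 1)*(k + 2)/((k - 2)*(k + 5)) after simplifying.
So A=k + 2 and B=k + 5, with C=k - 2.
Solve (k + 2)·f(k+1) − (k + 4)·f(k) = k - 2.
Degrees (1,1,1) ⇒ d ≤ 2.
Match coefficients ⇒ f(k) = -k.
Certificate R = B(k−1)f/C = -k*(k + 4)/(k - 2) gives s_k = 4*k/((k + 2)*(k + 3)).
Verify: 4*(2 - k)/(k**3 + 9*k**2 + 26*k + 24) matches t_k.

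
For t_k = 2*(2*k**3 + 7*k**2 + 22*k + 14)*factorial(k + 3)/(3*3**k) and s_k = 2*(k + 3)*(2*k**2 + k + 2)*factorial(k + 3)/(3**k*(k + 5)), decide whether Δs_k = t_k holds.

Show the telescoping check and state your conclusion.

Invalid: residual -4*(2*k**4 + 17*k**3 + 51*k**2 + 121*k + 64)*factorial(k + 3)/(3*3**k*(k + 5)*(k + 6)) ≠ 0.

s_(k+1) = 2*(k + 4)*(2*k**2 + 5*k + 5)*factorial(k + 4)/(3*3**k*(k + 6))
s_(k+1) − s_k = 2*(2*k**5 + 25*k**4 + 125*k**3 + 364*k**2 + 572*k + 292)*factorial(k + 3)/(3*3**k*(k + 5)*(k + 6))
(s_(k+1) − s_k) − t_k = -4*(2*k**4 + 17*k**3 + 51*k**2 + 121*k + 64)*factorial(k + 3)/(3*3**k*(k + 5)*(k + 6))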